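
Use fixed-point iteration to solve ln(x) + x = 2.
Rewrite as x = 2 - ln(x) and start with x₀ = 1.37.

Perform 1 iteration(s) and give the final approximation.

Equation: ln(x) + x = 2
Fixed-point form: x = 2 - ln(x)
x₀ = 1.37

x_1 = g(1.370000) = 1.685189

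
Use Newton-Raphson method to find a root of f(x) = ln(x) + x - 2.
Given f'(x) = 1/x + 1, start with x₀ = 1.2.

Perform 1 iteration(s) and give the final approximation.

f(x) = ln(x) + x - 2
f'(x) = 1/x + 1
x₀ = 1.2

Newton-Raphson formula: x_{n+1} = x_n - f(x_n)/f'(x_n)

Iteration 1:
  f(1.200000) = -0.617678
  f'(1.200000) = 1.833333
  x_1 = 1.200000 - (-0.617678)/1.833333 = 1.536916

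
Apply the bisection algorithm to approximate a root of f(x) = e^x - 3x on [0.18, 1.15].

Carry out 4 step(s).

f(x) = e^x - 3x
Initial interval: [0.18, 1.15]

Iteration 1:
  c_1 = (0.180000 + 1.150000)/2 = 0.665000
  f(c_1) = f(0.665000) = -0.050509
  f(a) × f(c) < 0, new interval: [0.180000, 0.665000]
Iteration 2:
  c_2 = (0.180000 + 0.665000)/2 = 0.422500
  f(c_2) = f(0.422500) = 0.258271
  f(a) × f(c) ≥ 0, new interval: [0.422500, 0.665000]
Iteration 3:
  c_3 = (0.422500 + 0.665000)/2 = 0.543750
  f(c_3) = f(0.543750) = 0.091204
  f(a) × f(c) ≥ 0, new interval: [0.543750, 0.665000]
Iteration 4:
  c_4 = (0.543750 + 0.665000)/2 = 0.604375
  f(c_4) = f(0.604375) = 0.016983
  f(a) × f(c) ≥ 0, new interval: [0.604375, 0.665000]

After 4 iteration(s), the approximation is c_4 = 0.604375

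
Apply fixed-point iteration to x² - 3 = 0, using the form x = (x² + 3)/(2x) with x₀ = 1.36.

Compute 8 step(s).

Equation: x² - 3 = 0
Fixed-point form: x = (x² + 3)/(2x)
x₀ = 1.36

x_1 = g(1.360000) = 1.782941
x_2 = g(1.782941) = 1.732777
x_3 = g(1.732777) = 1.732051
x_4 = g(1.732051) = 1.732051
x_5 = g(1.732051) = 1.732051
x_6 = g(1.732051) = 1.732051
x_7 = g(1.732051) = 1.732051
x_8 = g(1.732051) = 1.732051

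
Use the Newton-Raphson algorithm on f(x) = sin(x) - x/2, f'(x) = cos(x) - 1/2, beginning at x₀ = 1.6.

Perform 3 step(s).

f(x) = sin(x) - x/2
f'(x) = cos(x) - 1/2
x₀ = 1.6

Newton-Raphson formula: x_{n+1} = x_n - f(x_n)/f'(x_n)

Iteration 1:
  f(1.600000) = 0.199574
  f'(1.600000) = -0.529200
  x_1 = 1.600000 - 0.199574/(-0.529200) = 1.977124
Iteration 2:
  f(1.977124) = -0.069983
  f'(1.977124) = -0.895238
  x_2 = 1.977124 - (-0.069983)/(-0.895238) = 1.898951
Iteration 3:
  f(1.898951) = -0.002837
  f'(1.898951) = -0.822297
  x_3 = 1.898951 - (-0.002837)/(-0.822297) = 1.895501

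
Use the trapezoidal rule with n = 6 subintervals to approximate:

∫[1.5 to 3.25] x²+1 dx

f(x) = x²+1
a = 1.5, b = 3.25, n = 6
h = (b - a)/n = 0.291667

Trapezoidal rule: (h/2)[f(x₀) + 2f(x₁) + 2f(x₂) + ... + f(xₙ)]

x_0 = 1.5000, f(x_0) = 3.250000, coefficient = 1
x_1 = 1.7917, f(x_1) = 4.210069, coefficient = 2
x_2 = 2.0833, f(x_2) = 5.340278, coefficient = 2
x_3 = 2.3750, f(x_3) = 6.640625, coefficient = 2
x_4 = 2.6667, f(x_4) = 8.111111, coefficient = 2
x_5 = 2.9583, f(x_5) = 9.751736, coefficient = 2
x_6 = 3.2500, f(x_6) = 11.562500, coefficient = 1

I ≈ (0.291667/2) × 82.920139 = 12.092520
Exact value: 12.067708
Error: 0.024812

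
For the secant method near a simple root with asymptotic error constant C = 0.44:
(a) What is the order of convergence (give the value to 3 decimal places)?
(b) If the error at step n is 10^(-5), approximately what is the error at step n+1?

(a) Secant method has superlinear convergence with order φ = (1+√5)/2 ≈ 1.618.
    This means |e_{n+1}| ≈ C|e_n|^1.618.

(b) With |e_n| = 10^(-5) and C = 0.44:
    |e_{n+1}| ≈ 0.44 × (10^(-5))^1.618 = 0.44 × 10^(-8.09)

(a) ≈ 1.618 (golden ratio); (b) |e_{n+1}| ≈ 3.575e-09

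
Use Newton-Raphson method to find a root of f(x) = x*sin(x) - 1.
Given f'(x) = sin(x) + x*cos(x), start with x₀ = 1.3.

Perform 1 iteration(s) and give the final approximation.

f(x) = x*sin(x) - 1
f'(x) = sin(x) + x*cos(x)
x₀ = 1.3

Newton-Raphson formula: x_{n+1} = x_n - f(x_n)/f'(x_n)

Iteration 1:
  f(1.300000) = 0.252626
  f'(1.300000) = 1.311307
  x_1 = 1.300000 - 0.252626/1.311307 = 1.107348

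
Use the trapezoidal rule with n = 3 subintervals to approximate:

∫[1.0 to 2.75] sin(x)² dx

f(x) = sin(x)²
a = 1.0, b = 2.75, n = 3
h = (b - a)/n = 0.583333

Trapezoidal rule: (h/2)[f(x₀) + 2f(x₁) + 2f(x₂) + ... + f(xₙ)]

x_0 = 1.0000, f(x_0) = 0.708073, coefficient = 1
x_1 = 1.5833, f(x_1) = 0.999843, coefficient = 2
x_2 = 2.1667, f(x_2) = 0.685022, coefficient = 2
x_3 = 2.7500, f(x_3) = 0.145665, coefficient = 1

I ≈ (0.583333/2) × 4.223468 = 1.231845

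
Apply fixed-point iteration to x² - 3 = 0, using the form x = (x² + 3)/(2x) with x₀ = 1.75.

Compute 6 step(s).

Equation: x² - 3 = 0
Fixed-point form: x = (x² + 3)/(2x)
x₀ = 1.75

x_1 = g(1.750000) = 1.732143
x_2 = g(1.732143) = 1.732051
x_3 = g(1.732051) = 1.732051
x_4 = g(1.732051) = 1.732051
x_5 = g(1.732051) = 1.732051
x_6 = g(1.732051) = 1.732051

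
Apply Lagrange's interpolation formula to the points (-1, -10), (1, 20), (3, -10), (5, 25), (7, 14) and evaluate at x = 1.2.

Lagrange interpolation formula:
P(x) = Σ yᵢ × Lᵢ(x)
where Lᵢ(x) = Π_{j≠i} (x - xⱼ)/(xᵢ - xⱼ)

L_0(1.2) = (1.2 - 1)/(-1 - 1) × (1.2 - 3)/(-1 - 3) × (1.2 - 5)/(-1 - 5) × (1.2 - 7)/(-1 - 7) = -0.020662
L_1(1.2) = (1.2 - (-1))/(1 - (-1)) × (1.2 - 3)/(1 - 3) × (1.2 - 5)/(1 - 5) × (1.2 - 7)/(1 - 7) = 0.909150
L_2(1.2) = (1.2 - (-1))/(3 - (-1)) × (1.2 - 1)/(3 - 1) × (1.2 - 5)/(3 - 5) × (1.2 - 7)/(3 - 7) = 0.151525
L_3(1.2) = (1.2 - (-1))/(5 - (-1)) × (1.2 - 1)/(5 - 1) × (1.2 - 3)/(5 - 3) × (1.2 - 7)/(5 - 7) = -0.047850
L_4(1.2) = (1.2 - (-1))/(7 - (-1)) × (1.2 - 1)/(7 - 1) × (1.2 - 3)/(7 - 3) × (1.2 - 5)/(7 - 5) = 0.007837

P(1.2) = (-10)×L_0(1.2) + 20×L_1(1.2) + (-10)×L_2(1.2) + 25×L_3(1.2) + 14×L_4(1.2)
P(1.2) = 15.787850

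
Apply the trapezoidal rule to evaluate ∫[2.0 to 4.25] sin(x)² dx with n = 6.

f(x) = sin(x)²
a = 2.0, b = 4.25, n = 6
h = (b - a)/n = 0.375000

Trapezoidal rule: (h/2)[f(x₀) + 2f(x₁) + 2f(x₂) + ... + f(xₙ)]

x_0 = 2.0000, f(x_0) = 0.826822, coefficient = 1
x_1 = 2.3750, f(x_1) = 0.481199, coefficient = 2
x_2 = 2.7500, f(x_2) = 0.145665, coefficient = 2
x_3 = 3.1250, f(x_3) = 0.000275, coefficient = 2
x_4 = 3.5000, f(x_4) = 0.123049, coefficient = 2
x_5 = 3.8750, f(x_5) = 0.448103, coefficient = 2
x_6 = 4.2500, f(x_6) = 0.801006, coefficient = 1

I ≈ (0.375000/2) × 4.024410 = 0.754577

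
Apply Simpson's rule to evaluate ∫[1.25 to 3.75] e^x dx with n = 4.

f(x) = e^x
a = 1.25, b = 3.75, n = 4
h = (b - a)/n = 0.625000

Simpson's rule: (h/3)[f(x₀) + 4f(x₁) + 2f(x₂) + ... + f(xₙ)]

x_0 = 1.2500, f(x_0) = 3.490343, coefficient = 1
x_1 = 1.8750, f(x_1) = 6.520819, coefficient = 4
x_2 = 2.5000, f(x_2) = 12.182494, coefficient = 2
x_3 = 3.1250, f(x_3) = 22.759895, coefficient = 4
x_4 = 3.7500, f(x_4) = 42.521082, coefficient = 1

I ≈ (0.625000/3) × 187.499270 = 39.062348
Exact value: 39.030739
Error: 0.031609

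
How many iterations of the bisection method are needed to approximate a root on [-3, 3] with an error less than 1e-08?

We need (b-a)/2^n ≤ 1e-08
(3 - (-3))/2^n ≤ 1e-08
6/2^n ≤ 1e-08
2^n ≥ 600000000
n ≥ log₂(600000000) = 29.16
n ≥ 30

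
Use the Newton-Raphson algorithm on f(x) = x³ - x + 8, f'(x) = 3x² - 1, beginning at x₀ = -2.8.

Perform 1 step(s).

f(x) = x³ - x + 8
f'(x) = 3x² - 1
x₀ = -2.8

Newton-Raphson formula: x_{n+1} = x_n - f(x_n)/f'(x_n)

Iteration 1:
  f(-2.800000) = -11.152000
  f'(-2.800000) = 22.520000
  x_1 = -2.800000 - (-11.152000)/22.520000 = -2.304796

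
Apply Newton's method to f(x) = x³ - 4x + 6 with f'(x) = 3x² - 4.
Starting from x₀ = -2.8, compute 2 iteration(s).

f(x) = x³ - 4x + 6
f'(x) = 3x² - 4
x₀ = -2.8

Newton-Raphson formula: x_{n+1} = x_n - f(x_n)/f'(x_n)

Iteration 1:
  f(-2.800000) = -4.752000
  f'(-2.800000) = 19.520000
  x_1 = -2.800000 - (-4.752000)/19.520000 = -2.556557
Iteration 2:
  f(-2.556557) = -0.483393
  f'(-2.556557) = 15.607957
  x_2 = -2.556557 - (-0.483393)/15.607957 = -2.525586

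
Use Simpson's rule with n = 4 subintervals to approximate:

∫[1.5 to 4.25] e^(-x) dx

f(x) = e^(-x)
a = 1.5, b = 4.25, n = 4
h = (b - a)/n = 0.687500

Simpson's rule: (h/3)[f(x₀) + 4f(x₁) + 2f(x₂) + ... + f(xₙ)]

x_0 = 1.5000, f(x_0) = 0.223130, coefficient = 1
x_1 = 2.1875, f(x_1) = 0.112197, coefficient = 4
x_2 = 2.8750, f(x_2) = 0.056416, coefficient = 2
x_3 = 3.5625, f(x_3) = 0.028368, coefficient = 4
x_4 = 4.2500, f(x_4) = 0.014264, coefficient = 1

I ≈ (0.687500/3) × 0.912486 = 0.209111
Exact value: 0.208866
Error: 0.000245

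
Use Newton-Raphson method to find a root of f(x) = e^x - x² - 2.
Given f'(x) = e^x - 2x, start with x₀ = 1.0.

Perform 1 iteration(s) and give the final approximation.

f(x) = e^x - x² - 2
f'(x) = e^x - 2x
x₀ = 1.0

Newton-Raphson formula: x_{n+1} = x_n - f(x_n)/f'(x_n)

Iteration 1:
  f(1.000000) = -0.281718
  f'(1.000000) = 0.718282
  x_1 = 1.000000 - (-0.281718)/0.718282 = 1.392211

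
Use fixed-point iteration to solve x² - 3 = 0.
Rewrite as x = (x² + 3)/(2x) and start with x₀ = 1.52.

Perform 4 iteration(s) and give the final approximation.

Equation: x² - 3 = 0
Fixed-point form: x = (x² + 3)/(2x)
x₀ = 1.52

x_1 = g(1.520000) = 1.746842
x_2 = g(1.746842) = 1.732113
x_3 = g(1.732113) = 1.732051
x_4 = g(1.732051) = 1.732051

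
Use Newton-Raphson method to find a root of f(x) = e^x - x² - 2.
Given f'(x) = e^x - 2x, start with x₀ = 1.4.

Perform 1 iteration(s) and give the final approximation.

f(x) = e^x - x² - 2
f'(x) = e^x - 2x
x₀ = 1.4

Newton-Raphson formula: x_{n+1} = x_n - f(x_n)/f'(x_n)

Iteration 1:
  f(1.400000) = 0.095200
  f'(1.400000) = 1.255200
  x_1 = 1.400000 - 0.095200/1.255200 = 1.324156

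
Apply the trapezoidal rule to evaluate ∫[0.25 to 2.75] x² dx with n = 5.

f(x) = x²
a = 0.25, b = 2.75, n = 5
h = (b - a)/n = 0.500000

Trapezoidal rule: (h/2)[f(x₀) + 2f(x₁) + 2f(x₂) + ... + f(xₙ)]

x_0 = 0.2500, f(x_0) = 0.062500, coefficient = 1
x_1 = 0.7500, f(x_1) = 0.562500, coefficient = 2
x_2 = 1.2500, f(x_2) = 1.562500, coefficient = 2
x_3 = 1.7500, f(x_3) = 3.062500, coefficient = 2
x_4 = 2.2500, f(x_4) = 5.062500, coefficient = 2
x_5 = 2.7500, f(x_5) = 7.562500, coefficient = 1

I ≈ (0.500000/2) × 28.125000 = 7.031250
Exact value: 6.927083
Error: 0.104167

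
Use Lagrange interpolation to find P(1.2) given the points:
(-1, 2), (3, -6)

Lagrange interpolation formula:
P(x) = Σ yᵢ × Lᵢ(x)
where Lᵢ(x) = Π_{j≠i} (x - xⱼ)/(xᵢ - xⱼ)

L_0(1.2) = (1.2 - 3)/(-1 - 3) = 0.450000
L_1(1.2) = (1.2 - (-1))/(3 - (-1)) = 0.550000

P(1.2) = 2×L_0(1.2) + (-6)×L_1(1.2)
P(1.2) = -2.400000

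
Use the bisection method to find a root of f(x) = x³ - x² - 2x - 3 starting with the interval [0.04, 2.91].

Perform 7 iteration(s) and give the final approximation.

f(x) = x³ - x² - 2x - 3
Initial interval: [0.04, 2.91]

Iteration 1:
  c_1 = (0.040000 + 2.910000)/2 = 1.475000
  f(c_1) = f(1.475000) = -4.916578
  f(a) × f(c) ≥ 0, new interval: [1.475000, 2.910000]
Iteration 2:
  c_2 = (1.475000 + 2.910000)/2 = 2.192500
  f(c_2) = f(2.192500) = -1.652585
  f(a) × f(c) ≥ 0, new interval: [2.192500, 2.910000]
Iteration 3:
  c_3 = (2.192500 + 2.910000)/2 = 2.551250
  f(c_3) = f(2.551250) = 1.994395
  f(a) × f(c) < 0, new interval: [2.192500, 2.551250]
Iteration 4:
  c_4 = (2.192500 + 2.551250)/2 = 2.371875
  f(c_4) = f(2.371875) = -0.025868
  f(a) × f(c) ≥ 0, new interval: [2.371875, 2.551250]
Iteration 5:
  c_5 = (2.371875 + 2.551250)/2 = 2.461563
  f(c_5) = f(2.461563) = 0.932906
  f(a) × f(c) < 0, new interval: [2.371875, 2.461563]
Iteration 6:
  c_6 = (2.371875 + 2.461563)/2 = 2.416719
  f(c_6) = f(2.416719) = 0.440950
  f(a) × f(c) < 0, new interval: [2.371875, 2.416719]
Iteration 7:
  c_7 = (2.371875 + 2.416719)/2 = 2.394297
  f(c_7) = f(2.394297) = 0.204433
  f(a) × f(c) < 0, new interval: [2.371875, 2.394297]

After 7 iteration(s), the approximation is c_7 = 2.394297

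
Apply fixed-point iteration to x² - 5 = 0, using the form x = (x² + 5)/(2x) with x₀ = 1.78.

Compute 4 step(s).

Equation: x² - 5 = 0
Fixed-point form: x = (x² + 5)/(2x)
x₀ = 1.78

x_1 = g(1.780000) = 2.294494
x_2 = g(2.294494) = 2.236812
x_3 = g(2.236812) = 2.236068
x_4 = g(2.236068) = 2.236068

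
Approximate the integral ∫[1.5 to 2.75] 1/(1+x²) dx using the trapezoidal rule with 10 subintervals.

f(x) = 1/(1+x²)
a = 1.5, b = 2.75, n = 10
h = (b - a)/n = 0.125000

Trapezoidal rule: (h/2)[f(x₀) + 2f(x₁) + 2f(x₂) + ... + f(xₙ)]

x_0 = 1.5000, f(x_0) = 0.307692, coefficient = 1
x_1 = 1.6250, f(x_1) = 0.274678, coefficient = 2
x_2 = 1.7500, f(x_2) = 0.246154, coefficient = 2
x_3 = 1.8750, f(x_3) = 0.221453, coefficient = 2
x_4 = 2.0000, f(x_4) = 0.200000, coefficient = 2
x_5 = 2.1250, f(x_5) = 0.181303, coefficient = 2
x_6 = 2.2500, f(x_6) = 0.164948, coefficient = 2
x_7 = 2.3750, f(x_7) = 0.150588, coefficient = 2
x_8 = 2.5000, f(x_8) = 0.137931, coefficient = 2
x_9 = 2.6250, f(x_9) = 0.126733, coefficient = 2
x_10 = 2.7500, f(x_10) = 0.116788, coefficient = 1

I ≈ (0.125000/2) × 3.832058 = 0.239504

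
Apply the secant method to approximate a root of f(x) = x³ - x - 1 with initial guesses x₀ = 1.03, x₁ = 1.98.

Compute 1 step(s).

f(x) = x³ - x - 1
x₀ = 1.03, x₁ = 1.98

Secant formula: x_{n+1} = x_n - f(x_n)(x_n - x_{n-1})/(f(x_n) - f(x_{n-1}))

Iteration 1:
  f(1.030000) = -0.937273
  f(1.980000) = 4.782392
  x_2 = 1.980000 - 4.782392×(1.980000 - 1.030000)/(4.782392 - (-0.937273))
       = 1.185675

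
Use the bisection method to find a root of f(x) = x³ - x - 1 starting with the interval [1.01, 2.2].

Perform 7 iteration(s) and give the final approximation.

f(x) = x³ - x - 1
Initial interval: [1.01, 2.2]

Iteration 1:
  c_1 = (1.010000 + 2.200000)/2 = 1.605000
  f(c_1) = f(1.605000) = 1.529520
  f(a) × f(c) < 0, new interval: [1.010000, 1.605000]
Iteration 2:
  c_2 = (1.010000 + 1.605000)/2 = 1.307500
  f(c_2) = f(1.307500) = -0.072255
  f(a) × f(c) ≥ 0, new interval: [1.307500, 1.605000]
Iteration 3:
  c_3 = (1.307500 + 1.605000)/2 = 1.456250
  f(c_3) = f(1.456250) = 0.631967
  f(a) × f(c) < 0, new interval: [1.307500, 1.456250]
Iteration 4:
  c_4 = (1.307500 + 1.456250)/2 = 1.381875
  f(c_4) = f(1.381875) = 0.256924
  f(a) × f(c) < 0, new interval: [1.307500, 1.381875]
Iteration 5:
  c_5 = (1.307500 + 1.381875)/2 = 1.344688
  f(c_5) = f(1.344688) = 0.086756
  f(a) × f(c) < 0, new interval: [1.307500, 1.344688]
Iteration 6:
  c_6 = (1.307500 + 1.344688)/2 = 1.326094
  f(c_6) = f(1.326094) = 0.005875
  f(a) × f(c) < 0, new interval: [1.307500, 1.326094]
Iteration 7:
  c_7 = (1.307500 + 1.326094)/2 = 1.316797
  f(c_7) = f(1.316797) = -0.033532
  f(a) × f(c) ≥ 0, new interval: [1.316797, 1.326094]

After 7 iteration(s), the approximation is c_7 = 1.316797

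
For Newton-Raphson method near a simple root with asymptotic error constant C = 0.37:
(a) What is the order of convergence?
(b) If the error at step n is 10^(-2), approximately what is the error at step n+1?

(a) Newton-Raphson has quadratic (order 2) convergence near simple roots.
    This means |e_{n+1}| ≈ C|e_n|².

(b) With |e_n| = 10^(-2) and C = 0.37:
    |e_{n+1}| ≈ 0.37 × (10^(-2))² = 0.37 × 10^(-4)

(a) 2 (quadratic); (b) |e_{n+1}| ≈ 3.700e-05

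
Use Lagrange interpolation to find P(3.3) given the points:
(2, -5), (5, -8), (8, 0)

Lagrange interpolation formula:
P(x) = Σ yᵢ × Lᵢ(x)
where Lᵢ(x) = Π_{j≠i} (x - xⱼ)/(xᵢ - xⱼ)

L_0(3.3) = (3.3 - 5)/(2 - 5) × (3.3 - 8)/(2 - 8) = 0.443889
L_1(3.3) = (3.3 - 2)/(5 - 2) × (3.3 - 8)/(5 - 8) = 0.678889
L_2(3.3) = (3.3 - 2)/(8 - 2) × (3.3 - 5)/(8 - 5) = -0.122778

P(3.3) = (-5)×L_0(3.3) + (-8)×L_1(3.3) + 0×L_2(3.3)
P(3.3) = -7.650556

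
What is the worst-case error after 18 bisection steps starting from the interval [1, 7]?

Bisection error bound: |error| ≤ (b-a)/2^n
|error| ≤ (7 - 1)/2^18 = 6/2^18
|error| ≤ 0.0000228882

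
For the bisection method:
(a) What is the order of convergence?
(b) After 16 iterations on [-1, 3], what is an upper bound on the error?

(a) Bisection has linear (order 1) convergence; the error is halved each step.

(b) Error bound = (b-a)/2^n = (3 - (-1))/2^{16}
    = 4/2^{16}

(a) 1 (linear); (b) error ≤ 6.10e-05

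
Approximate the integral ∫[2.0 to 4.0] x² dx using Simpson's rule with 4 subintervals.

f(x) = x²
a = 2.0, b = 4.0, n = 4
h = (b - a)/n = 0.500000

Simpson's rule: (h/3)[f(x₀) + 4f(x₁) + 2f(x₂) + ... + f(xₙ)]

x_0 = 2.0000, f(x_0) = 4.000000, coefficient = 1
x_1 = 2.5000, f(x_1) = 6.250000, coefficient = 4
x_2 = 3.0000, f(x_2) = 9.000000, coefficient = 2
x_3 = 3.5000, f(x_3) = 12.250000, coefficient = 4
x_4 = 4.0000, f(x_4) = 16.000000, coefficient = 1

I ≈ (0.500000/3) × 112.000000 = 18.666667
Exact value: 18.666667
Error: 0.000000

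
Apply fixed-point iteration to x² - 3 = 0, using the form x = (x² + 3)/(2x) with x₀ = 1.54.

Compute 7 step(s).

Equation: x² - 3 = 0
Fixed-point form: x = (x² + 3)/(2x)
x₀ = 1.54

x_1 = g(1.540000) = 1.744026
x_2 = g(1.744026) = 1.732092
x_3 = g(1.732092) = 1.732051
x_4 = g(1.732051) = 1.732051
x_5 = g(1.732051) = 1.732051
x_6 = g(1.732051) = 1.732051
x_7 = g(1.732051) = 1.732051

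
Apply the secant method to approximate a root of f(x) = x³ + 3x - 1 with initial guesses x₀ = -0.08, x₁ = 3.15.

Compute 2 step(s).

f(x) = x³ + 3x - 1
x₀ = -0.08, x₁ = 3.15

Secant formula: x_{n+1} = x_n - f(x_n)(x_n - x_{n-1})/(f(x_n) - f(x_{n-1}))

Iteration 1:
  f(-0.080000) = -1.240512
  f(3.150000) = 39.705875
  x_2 = 3.150000 - 39.705875×(3.150000 - (-0.080000))/(39.705875 - (-1.240512))
       = 0.017856
Iteration 2:
  f(3.150000) = 39.705875
  f(0.017856) = -0.946426
  x_3 = 0.017856 - (-0.946426)×(0.017856 - 3.150000)/(-0.946426 - 39.705875)
       = 0.090776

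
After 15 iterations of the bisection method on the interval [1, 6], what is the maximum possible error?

Bisection error bound: |error| ≤ (b-a)/2^n
|error| ≤ (6 - 1)/2^15 = 5/2^15
|error| ≤ 0.0001525879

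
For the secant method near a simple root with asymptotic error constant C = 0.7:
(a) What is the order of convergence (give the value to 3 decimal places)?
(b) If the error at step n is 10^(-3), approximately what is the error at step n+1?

(a) Secant method has superlinear convergence with order φ = (1+√5)/2 ≈ 1.618.
    This means |e_{n+1}| ≈ C|e_n|^1.618.

(b) With |e_n| = 10^(-3) and C = 0.7:
    |e_{n+1}| ≈ 0.7 × (10^(-3))^1.618 = 0.7 × 10^(-4.85)

(a) ≈ 1.618 (golden ratio); (b) |e_{n+1}| ≈ 9.795e-06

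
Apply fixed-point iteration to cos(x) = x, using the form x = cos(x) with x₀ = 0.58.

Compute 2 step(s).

Equation: cos(x) = x
Fixed-point form: x = cos(x)
x₀ = 0.58

x_1 = g(0.580000) = 0.836463
x_2 = g(0.836463) = 0.670093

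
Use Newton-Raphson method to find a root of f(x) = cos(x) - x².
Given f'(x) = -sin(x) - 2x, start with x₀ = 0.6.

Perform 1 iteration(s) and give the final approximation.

f(x) = cos(x) - x²
f'(x) = -sin(x) - 2x
x₀ = 0.6

Newton-Raphson formula: x_{n+1} = x_n - f(x_n)/f'(x_n)

Iteration 1:
  f(0.600000) = 0.465336
  f'(0.600000) = -1.764642
  x_1 = 0.600000 - 0.465336/(-1.764642) = 0.863700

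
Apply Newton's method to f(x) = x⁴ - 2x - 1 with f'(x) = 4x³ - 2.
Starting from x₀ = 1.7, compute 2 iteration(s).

f(x) = x⁴ - 2x - 1
f'(x) = 4x³ - 2
x₀ = 1.7

Newton-Raphson formula: x_{n+1} = x_n - f(x_n)/f'(x_n)

Iteration 1:
  f(1.700000) = 3.952100
  f'(1.700000) = 17.652000
  x_1 = 1.700000 - 3.952100/17.652000 = 1.476110
Iteration 2:
  f(1.476110) = 0.795392
  f'(1.476110) = 10.865198
  x_2 = 1.476110 - 0.795392/10.865198 = 1.402905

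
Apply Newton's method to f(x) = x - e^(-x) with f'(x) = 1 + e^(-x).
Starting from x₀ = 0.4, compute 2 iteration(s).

f(x) = x - e^(-x)
f'(x) = 1 + e^(-x)
x₀ = 0.4

Newton-Raphson formula: x_{n+1} = x_n - f(x_n)/f'(x_n)

Iteration 1:
  f(0.400000) = -0.270320
  f'(0.400000) = 1.670320
  x_1 = 0.400000 - (-0.270320)/1.670320 = 0.561837
Iteration 2:
  f(0.561837) = -0.008323
  f'(0.561837) = 1.570161
  x_2 = 0.561837 - (-0.008323)/1.570161 = 0.567138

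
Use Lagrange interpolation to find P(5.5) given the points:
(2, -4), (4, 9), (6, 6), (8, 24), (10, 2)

Lagrange interpolation formula:
P(x) = Σ yᵢ × Lᵢ(x)
where Lᵢ(x) = Π_{j≠i} (x - xⱼ)/(xᵢ - xⱼ)

L_0(5.5) = (5.5 - 4)/(2 - 4) × (5.5 - 6)/(2 - 6) × (5.5 - 8)/(2 - 8) × (5.5 - 10)/(2 - 10) = -0.021973
L_1(5.5) = (5.5 - 2)/(4 - 2) × (5.5 - 6)/(4 - 6) × (5.5 - 8)/(4 - 8) × (5.5 - 10)/(4 - 10) = 0.205078
L_2(5.5) = (5.5 - 2)/(6 - 2) × (5.5 - 4)/(6 - 4) × (5.5 - 8)/(6 - 8) × (5.5 - 10)/(6 - 10) = 0.922852
L_3(5.5) = (5.5 - 2)/(8 - 2) × (5.5 - 4)/(8 - 4) × (5.5 - 6)/(8 - 6) × (5.5 - 10)/(8 - 10) = -0.123047
L_4(5.5) = (5.5 - 2)/(10 - 2) × (5.5 - 4)/(10 - 4) × (5.5 - 6)/(10 - 6) × (5.5 - 8)/(10 - 8) = 0.017090

P(5.5) = (-4)×L_0(5.5) + 9×L_1(5.5) + 6×L_2(5.5) + 24×L_3(5.5) + 2×L_4(5.5)
P(5.5) = 4.551758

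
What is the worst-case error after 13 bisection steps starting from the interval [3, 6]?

Bisection error bound: |error| ≤ (b-a)/2^n
|error| ≤ (6 - 3)/2^13 = 3/2^13
|error| ≤ 0.0003662109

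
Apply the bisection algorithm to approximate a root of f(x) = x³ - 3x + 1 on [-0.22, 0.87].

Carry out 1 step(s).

f(x) = x³ - 3x + 1
Initial interval: [-0.22, 0.87]

Iteration 1:
  c_1 = (-0.220000 + 0.870000)/2 = 0.325000
  f(c_1) = f(0.325000) = 0.059328
  f(a) × f(c) ≥ 0, new interval: [0.325000, 0.870000]

After 1 iteration(s), the approximation is c_1 = 0.325000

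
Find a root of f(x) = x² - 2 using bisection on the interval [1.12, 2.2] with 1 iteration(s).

f(x) = x² - 2
Initial interval: [1.12, 2.2]

Iteration 1:
  c_1 = (1.120000 + 2.200000)/2 = 1.660000
  f(c_1) = f(1.660000) = 0.755600
  f(a) × f(c) < 0, new interval: [1.120000, 1.660000]

After 1 iteration(s), the approximation is c_1 = 1.660000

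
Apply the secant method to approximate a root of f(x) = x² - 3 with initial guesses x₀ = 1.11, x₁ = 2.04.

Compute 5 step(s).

f(x) = x² - 3
x₀ = 1.11, x₁ = 2.04

Secant formula: x_{n+1} = x_n - f(x_n)(x_n - x_{n-1})/(f(x_n) - f(x_{n-1}))

Iteration 1:
  f(1.110000) = -1.767900
  f(2.040000) = 1.161600
  x_2 = 2.040000 - 1.161600×(2.040000 - 1.110000)/(1.161600 - (-1.767900))
       = 1.671238
Iteration 2:
  f(2.040000) = 1.161600
  f(1.671238) = -0.206963
  x_3 = 1.671238 - (-0.206963)×(1.671238 - 2.040000)/(-0.206963 - 1.161600)
       = 1.727005
Iteration 3:
  f(1.671238) = -0.206963
  f(1.727005) = -0.017455
  x_4 = 1.727005 - (-0.017455)×(1.727005 - 1.671238)/(-0.017455 - (-0.206963))
       = 1.732141
Iteration 4:
  f(1.727005) = -0.017455
  f(1.732141) = 0.000313
  x_5 = 1.732141 - 0.000313×(1.732141 - 1.727005)/(0.000313 - (-0.017455))
       = 1.732051
Iteration 5:
  f(1.732141) = 0.000313
  f(1.732051) = 0.000000
  x_6 = 1.732051 - 0.000000×(1.732051 - 1.732141)/(0.000000 - 0.000313)
       = 1.732051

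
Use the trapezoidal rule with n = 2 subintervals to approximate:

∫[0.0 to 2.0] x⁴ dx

f(x) = x⁴
a = 0.0, b = 2.0, n = 2
h = (b - a)/n = 1.000000

Trapezoidal rule: (h/2)[f(x₀) + 2f(x₁) + 2f(x₂) + ... + f(xₙ)]

x_0 = 0.0000, f(x_0) = 0.000000, coefficient = 1
x_1 = 1.0000, f(x_1) = 1.000000, coefficient = 2
x_2 = 2.0000, f(x_2) = 16.000000, coefficient = 1

I ≈ (1.000000/2) × 18.000000 = 9.000000
Exact value: 6.400000
Error: 2.600000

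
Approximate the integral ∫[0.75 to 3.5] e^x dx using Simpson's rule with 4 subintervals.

f(x) = e^x
a = 0.75, b = 3.5, n = 4
h = (b - a)/n = 0.687500

Simpson's rule: (h/3)[f(x₀) + 4f(x₁) + 2f(x₂) + ... + f(xₙ)]

x_0 = 0.7500, f(x_0) = 2.117000, coefficient = 1
x_1 = 1.4375, f(x_1) = 4.210157, coefficient = 4
x_2 = 2.1250, f(x_2) = 8.372897, coefficient = 2
x_3 = 2.8125, f(x_3) = 16.651495, coefficient = 4
x_4 = 3.5000, f(x_4) = 33.115452, coefficient = 1

I ≈ (0.687500/3) × 135.424856 = 31.034863
Exact value: 30.998452
Error: 0.036411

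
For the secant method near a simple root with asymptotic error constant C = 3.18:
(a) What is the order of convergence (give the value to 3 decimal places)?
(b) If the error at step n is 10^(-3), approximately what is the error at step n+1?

(a) Secant method has superlinear convergence with order φ = (1+√5)/2 ≈ 1.618.
    This means |e_{n+1}| ≈ C|e_n|^1.618.

(b) With |e_n| = 10^(-3) and C = 3.18:
    |e_{n+1}| ≈ 3.18 × (10^(-3))^1.618 = 3.18 × 10^(-4.85)

(a) ≈ 1.618 (golden ratio); (b) |e_{n+1}| ≈ 4.450e-05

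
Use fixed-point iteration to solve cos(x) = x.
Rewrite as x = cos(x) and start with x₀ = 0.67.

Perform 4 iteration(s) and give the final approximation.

Equation: cos(x) = x
Fixed-point form: x = cos(x)
x₀ = 0.67

x_1 = g(0.670000) = 0.783822
x_2 = g(0.783822) = 0.708221
x_3 = g(0.708221) = 0.759521
x_4 = g(0.759521) = 0.725166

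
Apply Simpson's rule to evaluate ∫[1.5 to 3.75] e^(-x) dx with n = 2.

f(x) = e^(-x)
a = 1.5, b = 3.75, n = 2
h = (b - a)/n = 1.125000

Simpson's rule: (h/3)[f(x₀) + 4f(x₁) + 2f(x₂) + ... + f(xₙ)]

x_0 = 1.5000, f(x_0) = 0.223130, coefficient = 1
x_1 = 2.6250, f(x_1) = 0.072440, coefficient = 4
x_2 = 3.7500, f(x_2) = 0.023518, coefficient = 1

I ≈ (1.125000/3) × 0.536407 = 0.201153
Exact value: 0.199612
Error: 0.001540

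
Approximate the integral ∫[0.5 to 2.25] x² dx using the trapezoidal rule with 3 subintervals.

f(x) = x²
a = 0.5, b = 2.25, n = 3
h = (b - a)/n = 0.583333

Trapezoidal rule: (h/2)[f(x₀) + 2f(x₁) + 2f(x₂) + ... + f(xₙ)]

x_0 = 0.5000, f(x_0) = 0.250000, coefficient = 1
x_1 = 1.0833, f(x_1) = 1.173611, coefficient = 2
x_2 = 1.6667, f(x_2) = 2.777778, coefficient = 2
x_3 = 2.2500, f(x_3) = 5.062500, coefficient = 1

I ≈ (0.583333/2) × 13.215278 = 3.854456
Exact value: 3.755208
Error: 0.099248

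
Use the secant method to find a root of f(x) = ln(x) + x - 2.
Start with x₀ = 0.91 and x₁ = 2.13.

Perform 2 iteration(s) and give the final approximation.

f(x) = ln(x) + x - 2
x₀ = 0.91, x₁ = 2.13

Secant formula: x_{n+1} = x_n - f(x_n)(x_n - x_{n-1})/(f(x_n) - f(x_{n-1}))

Iteration 1:
  f(0.910000) = -1.184311
  f(2.130000) = 0.886122
  x_2 = 2.130000 - 0.886122×(2.130000 - 0.910000)/(0.886122 - (-1.184311))
       = 1.607854
Iteration 2:
  f(2.130000) = 0.886122
  f(1.607854) = 0.082754
  x_3 = 1.607854 - 0.082754×(1.607854 - 2.130000)/(0.082754 - 0.886122)
       = 1.554068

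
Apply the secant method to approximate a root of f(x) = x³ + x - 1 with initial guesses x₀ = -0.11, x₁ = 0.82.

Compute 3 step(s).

f(x) = x³ + x - 1
x₀ = -0.11, x₁ = 0.82

Secant formula: x_{n+1} = x_n - f(x_n)(x_n - x_{n-1})/(f(x_n) - f(x_{n-1}))

Iteration 1:
  f(-0.110000) = -1.111331
  f(0.820000) = 0.371368
  x_2 = 0.820000 - 0.371368×(0.820000 - (-0.110000))/(0.371368 - (-1.111331))
       = 0.587065
Iteration 2:
  f(0.820000) = 0.371368
  f(0.587065) = -0.210605
  x_3 = 0.587065 - (-0.210605)×(0.587065 - 0.820000)/(-0.210605 - 0.371368)
       = 0.671360
Iteration 3:
  f(0.587065) = -0.210605
  f(0.671360) = -0.026042
  x_4 = 0.671360 - (-0.026042)×(0.671360 - 0.587065)/(-0.026042 - (-0.210605))
       = 0.683254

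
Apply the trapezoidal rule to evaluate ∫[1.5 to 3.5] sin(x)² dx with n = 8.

f(x) = sin(x)²
a = 1.5, b = 3.5, n = 8
h = (b - a)/n = 0.250000

Trapezoidal rule: (h/2)[f(x₀) + 2f(x₁) + 2f(x₂) + ... + f(xₙ)]

x_0 = 1.5000, f(x_0) = 0.994996, coefficient = 1
x_1 = 1.7500, f(x_1) = 0.968228, coefficient = 2
x_2 = 2.0000, f(x_2) = 0.826822, coefficient = 2
x_3 = 2.2500, f(x_3) = 0.605398, coefficient = 2
x_4 = 2.5000, f(x_4) = 0.358169, coefficient = 2
x_5 = 2.7500, f(x_5) = 0.145665, coefficient = 2
x_6 = 3.0000, f(x_6) = 0.019915, coefficient = 2
x_7 = 3.2500, f(x_7) = 0.011706, coefficient = 2
x_8 = 3.5000, f(x_8) = 0.123049, coefficient = 1

I ≈ (0.250000/2) × 6.989851 = 0.873731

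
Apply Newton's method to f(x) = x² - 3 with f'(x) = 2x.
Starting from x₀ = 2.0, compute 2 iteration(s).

f(x) = x² - 3
f'(x) = 2x
x₀ = 2.0

Newton-Raphson formula: x_{n+1} = x_n - f(x_n)/f'(x_n)

Iteration 1:
  f(2.000000) = 1.000000
  f'(2.000000) = 4.000000
  x_1 = 2.000000 - 1.000000/4.000000 = 1.750000
Iteration 2:
  f(1.750000) = 0.062500
  f'(1.750000) = 3.500000
  x_2 = 1.750000 - 0.062500/3.500000 = 1.732143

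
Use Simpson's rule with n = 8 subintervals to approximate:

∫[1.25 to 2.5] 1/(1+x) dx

f(x) = 1/(1+x)
a = 1.25, b = 2.5, n = 8
h = (b - a)/n = 0.156250

Simpson's rule: (h/3)[f(x₀) + 4f(x₁) + 2f(x₂) + ... + f(xₙ)]

x_0 = 1.2500, f(x_0) = 0.444444, coefficient = 1
x_1 = 1.4062, f(x_1) = 0.415584, coefficient = 4
x_2 = 1.5625, f(x_2) = 0.390244, coefficient = 2
x_3 = 1.7188, f(x_3) = 0.367816, coefficient = 4
x_4 = 1.8750, f(x_4) = 0.347826, coefficient = 2
x_5 = 2.0312, f(x_5) = 0.329897, coefficient = 4
x_6 = 2.1875, f(x_6) = 0.313725, coefficient = 2
x_7 = 2.3438, f(x_7) = 0.299065, coefficient = 4
x_8 = 2.5000, f(x_8) = 0.285714, coefficient = 1

I ≈ (0.156250/3) × 8.483201 = 0.441833
Exact value: 0.441833
Error: 0.000001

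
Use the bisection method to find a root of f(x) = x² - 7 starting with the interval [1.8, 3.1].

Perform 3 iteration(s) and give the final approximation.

f(x) = x² - 7
Initial interval: [1.8, 3.1]

Iteration 1:
  c_1 = (1.800000 + 3.100000)/2 = 2.450000
  f(c_1) = f(2.450000) = -0.997500
  f(a) × f(c) ≥ 0, new interval: [2.450000, 3.100000]
Iteration 2:
  c_2 = (2.450000 + 3.100000)/2 = 2.775000
  f(c_2) = f(2.775000) = 0.700625
  f(a) × f(c) < 0, new interval: [2.450000, 2.775000]
Iteration 3:
  c_3 = (2.450000 + 2.775000)/2 = 2.612500
  f(c_3) = f(2.612500) = -0.174844
  f(a) × f(c) ≥ 0, new interval: [2.612500, 2.775000]

After 3 iteration(s), the approximation is c_3 = 2.612500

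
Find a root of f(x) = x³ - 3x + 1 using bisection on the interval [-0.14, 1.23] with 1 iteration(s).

f(x) = x³ - 3x + 1
Initial interval: [-0.14, 1.23]

Iteration 1:
  c_1 = (-0.140000 + 1.230000)/2 = 0.545000
  f(c_1) = f(0.545000) = -0.473121
  f(a) × f(c) < 0, new interval: [-0.140000, 0.545000]

After 1 iteration(s), the approximation is c_1 = 0.545000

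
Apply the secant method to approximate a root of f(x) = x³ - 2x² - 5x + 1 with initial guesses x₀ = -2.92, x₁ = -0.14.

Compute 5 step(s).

f(x) = x³ - 2x² - 5x + 1
x₀ = -2.92, x₁ = -0.14

Secant formula: x_{n+1} = x_n - f(x_n)(x_n - x_{n-1})/(f(x_n) - f(x_{n-1}))

Iteration 1:
  f(-2.920000) = -26.349888
  f(-0.140000) = 1.658056
  x_2 = -0.140000 - 1.658056×(-0.140000 - (-2.920000))/(1.658056 - (-26.349888))
       = -0.304575
Iteration 2:
  f(-0.140000) = 1.658056
  f(-0.304575) = 2.309087
  x_3 = -0.304575 - 2.309087×(-0.304575 - (-0.140000))/(2.309087 - 1.658056)
       = 0.279141
Iteration 3:
  f(-0.304575) = 2.309087
  f(0.279141) = -0.529793
  x_4 = 0.279141 - (-0.529793)×(0.279141 - (-0.304575))/(-0.529793 - 2.309087)
       = 0.170208
Iteration 4:
  f(0.279141) = -0.529793
  f(0.170208) = 0.095951
  x_5 = 0.170208 - 0.095951×(0.170208 - 0.279141)/(0.095951 - (-0.529793))
       = 0.186911
Iteration 5:
  f(0.170208) = 0.095951
  f(0.186911) = 0.002101
  x_6 = 0.186911 - 0.002101×(0.186911 - 0.170208)/(0.002101 - 0.095951)
       = 0.187285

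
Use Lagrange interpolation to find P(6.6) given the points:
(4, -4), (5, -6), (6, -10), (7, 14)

Lagrange interpolation formula:
P(x) = Σ yᵢ × Lᵢ(x)
where Lᵢ(x) = Π_{j≠i} (x - xⱼ)/(xᵢ - xⱼ)

L_0(6.6) = (6.6 - 5)/(4 - 5) × (6.6 - 6)/(4 - 6) × (6.6 - 7)/(4 - 7) = 0.064000
L_1(6.6) = (6.6 - 4)/(5 - 4) × (6.6 - 6)/(5 - 6) × (6.6 - 7)/(5 - 7) = -0.312000
L_2(6.6) = (6.6 - 4)/(6 - 4) × (6.6 - 5)/(6 - 5) × (6.6 - 7)/(6 - 7) = 0.832000
L_3(6.6) = (6.6 - 4)/(7 - 4) × (6.6 - 5)/(7 - 5) × (6.6 - 6)/(7 - 6) = 0.416000

P(6.6) = (-4)×L_0(6.6) + (-6)×L_1(6.6) + (-10)×L_2(6.6) + 14×L_3(6.6)
P(6.6) = -0.880000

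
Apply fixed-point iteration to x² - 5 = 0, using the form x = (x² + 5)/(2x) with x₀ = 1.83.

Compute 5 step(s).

Equation: x² - 5 = 0
Fixed-point form: x = (x² + 5)/(2x)
x₀ = 1.83

x_1 = g(1.830000) = 2.281120
x_2 = g(2.281120) = 2.236513
x_3 = g(2.236513) = 2.236068
x_4 = g(2.236068) = 2.236068
x_5 = g(2.236068) = 2.236068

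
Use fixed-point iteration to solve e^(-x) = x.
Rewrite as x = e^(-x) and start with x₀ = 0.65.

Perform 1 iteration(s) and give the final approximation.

Equation: e^(-x) = x
Fixed-point form: x = e^(-x)
x₀ = 0.65

x_1 = g(0.650000) = 0.522046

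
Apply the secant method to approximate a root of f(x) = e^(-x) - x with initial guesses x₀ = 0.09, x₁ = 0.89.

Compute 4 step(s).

f(x) = e^(-x) - x
x₀ = 0.09, x₁ = 0.89

Secant formula: x_{n+1} = x_n - f(x_n)(x_n - x_{n-1})/(f(x_n) - f(x_{n-1}))

Iteration 1:
  f(0.090000) = 0.823931
  f(0.890000) = -0.479344
  x_2 = 0.890000 - (-0.479344)×(0.890000 - 0.090000)/(-0.479344 - 0.823931)
       = 0.595760
Iteration 2:
  f(0.890000) = -0.479344
  f(0.595760) = -0.044617
  x_3 = 0.595760 - (-0.044617)×(0.595760 - 0.890000)/(-0.044617 - (-0.479344))
       = 0.565562
Iteration 3:
  f(0.595760) = -0.044617
  f(0.565562) = 0.002479
  x_4 = 0.565562 - 0.002479×(0.565562 - 0.595760)/(0.002479 - (-0.044617))
       = 0.567151
Iteration 4:
  f(0.565562) = 0.002479
  f(0.567151) = -0.000013
  x_5 = 0.567151 - (-0.000013)×(0.567151 - 0.565562)/(-0.000013 - 0.002479)
       = 0.567143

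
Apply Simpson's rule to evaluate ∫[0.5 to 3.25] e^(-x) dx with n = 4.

f(x) = e^(-x)
a = 0.5, b = 3.25, n = 4
h = (b - a)/n = 0.687500

Simpson's rule: (h/3)[f(x₀) + 4f(x₁) + 2f(x₂) + ... + f(xₙ)]

x_0 = 0.5000, f(x_0) = 0.606531, coefficient = 1
x_1 = 1.1875, f(x_1) = 0.304983, coefficient = 4
x_2 = 1.8750, f(x_2) = 0.153355, coefficient = 2
x_3 = 2.5625, f(x_3) = 0.077112, coefficient = 4
x_4 = 3.2500, f(x_4) = 0.038774, coefficient = 1

I ≈ (0.687500/3) × 2.480393 = 0.568423
Exact value: 0.567756
Error: 0.000667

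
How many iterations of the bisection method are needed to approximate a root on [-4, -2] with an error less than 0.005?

We need (b-a)/2^n ≤ 0.005
(-2 - (-4))/2^n ≤ 0.005
2/2^n ≤ 0.005
2^n ≥ 400
n ≥ log₂(400) = 8.64
n ≥ 9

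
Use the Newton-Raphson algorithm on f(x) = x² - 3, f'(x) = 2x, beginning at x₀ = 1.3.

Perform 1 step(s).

f(x) = x² - 3
f'(x) = 2x
x₀ = 1.3

Newton-Raphson formula: x_{n+1} = x_n - f(x_n)/f'(x_n)

Iteration 1:
  f(1.300000) = -1.310000
  f'(1.300000) = 2.600000
  x_1 = 1.300000 - (-1.310000)/2.600000 = 1.803846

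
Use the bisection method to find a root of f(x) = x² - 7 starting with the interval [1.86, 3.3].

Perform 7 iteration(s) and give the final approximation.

f(x) = x² - 7
Initial interval: [1.86, 3.3]

Iteration 1:
  c_1 = (1.860000 + 3.300000)/2 = 2.580000
  f(c_1) = f(2.580000) = -0.343600
  f(a) × f(c) ≥ 0, new interval: [2.580000, 3.300000]
Iteration 2:
  c_2 = (2.580000 + 3.300000)/2 = 2.940000
  f(c_2) = f(2.940000) = 1.643600
  f(a) × f(c) < 0, new interval: [2.580000, 2.940000]
Iteration 3:
  c_3 = (2.580000 + 2.940000)/2 = 2.760000
  f(c_3) = f(2.760000) = 0.617600
  f(a) × f(c) < 0, new interval: [2.580000, 2.760000]
Iteration 4:
  c_4 = (2.580000 + 2.760000)/2 = 2.670000
  f(c_4) = f(2.670000) = 0.128900
  f(a) × f(c) < 0, new interval: [2.580000, 2.670000]
Iteration 5:
  c_5 = (2.580000 + 2.670000)/2 = 2.625000
  f(c_5) = f(2.625000) = -0.109375
  f(a) × f(c) ≥ 0, new interval: [2.625000, 2.670000]
Iteration 6:
  c_6 = (2.625000 + 2.670000)/2 = 2.647500
  f(c_6) = f(2.647500) = 0.009256
  f(a) × f(c) < 0, new interval: [2.625000, 2.647500]
Iteration 7:
  c_7 = (2.625000 + 2.647500)/2 = 2.636250
  f(c_7) = f(2.636250) = -0.050186
  f(a) × f(c) ≥ 0, new interval: [2.636250, 2.647500]

After 7 iteration(s), the approximation is c_7 = 2.636250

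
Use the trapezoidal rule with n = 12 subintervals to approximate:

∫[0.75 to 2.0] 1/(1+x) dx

f(x) = 1/(1+x)
a = 0.75, b = 2.0, n = 12
h = (b - a)/n = 0.104167

Trapezoidal rule: (h/2)[f(x₀) + 2f(x₁) + 2f(x₂) + ... + f(xₙ)]

x_0 = 0.7500, f(x_0) = 0.571429, coefficient = 1
x_1 = 0.8542, f(x_1) = 0.539326, coefficient = 2
x_2 = 0.9583, f(x_2) = 0.510638, coefficient = 2
x_3 = 1.0625, f(x_3) = 0.484848, coefficient = 2
x_4 = 1.1667, f(x_4) = 0.461538, coefficient = 2
x_5 = 1.2708, f(x_5) = 0.440367, coefficient = 2
x_6 = 1.3750, f(x_6) = 0.421053, coefficient = 2
x_7 = 1.4792, f(x_7) = 0.403361, coefficient = 2
x_8 = 1.5833, f(x_8) = 0.387097, coefficient = 2
x_9 = 1.6875, f(x_9) = 0.372093, coefficient = 2
x_10 = 1.7917, f(x_10) = 0.358209, coefficient = 2
x_11 = 1.8958, f(x_11) = 0.345324, coefficient = 2
x_12 = 2.0000, f(x_12) = 0.333333, coefficient = 1

I ≈ (0.104167/2) × 10.352471 = 0.539191
Exact value: 0.538997
Error: 0.000195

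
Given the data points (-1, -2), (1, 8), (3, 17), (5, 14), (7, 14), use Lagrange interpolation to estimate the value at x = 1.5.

Lagrange interpolation formula:
P(x) = Σ yᵢ × Lᵢ(x)
where Lᵢ(x) = Π_{j≠i} (x - xⱼ)/(xᵢ - xⱼ)

L_0(1.5) = (1.5 - 1)/(-1 - 1) × (1.5 - 3)/(-1 - 3) × (1.5 - 5)/(-1 - 5) × (1.5 - 7)/(-1 - 7) = -0.037598
L_1(1.5) = (1.5 - (-1))/(1 - (-1)) × (1.5 - 3)/(1 - 3) × (1.5 - 5)/(1 - 5) × (1.5 - 7)/(1 - 7) = 0.751953
L_2(1.5) = (1.5 - (-1))/(3 - (-1)) × (1.5 - 1)/(3 - 1) × (1.5 - 5)/(3 - 5) × (1.5 - 7)/(3 - 7) = 0.375977
L_3(1.5) = (1.5 - (-1))/(5 - (-1)) × (1.5 - 1)/(5 - 1) × (1.5 - 3)/(5 - 3) × (1.5 - 7)/(5 - 7) = -0.107422
L_4(1.5) = (1.5 - (-1))/(7 - (-1)) × (1.5 - 1)/(7 - 1) × (1.5 - 3)/(7 - 3) × (1.5 - 5)/(7 - 5) = 0.017090

P(1.5) = (-2)×L_0(1.5) + 8×L_1(1.5) + 17×L_2(1.5) + 14×L_3(1.5) + 14×L_4(1.5)
P(1.5) = 11.217773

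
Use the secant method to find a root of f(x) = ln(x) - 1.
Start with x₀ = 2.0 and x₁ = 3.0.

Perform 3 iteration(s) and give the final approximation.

f(x) = ln(x) - 1
x₀ = 2.0, x₁ = 3.0

Secant formula: x_{n+1} = x_n - f(x_n)(x_n - x_{n-1})/(f(x_n) - f(x_{n-1}))

Iteration 1:
  f(2.000000) = -0.306853
  f(3.000000) = 0.098612
  x_2 = 3.000000 - 0.098612×(3.000000 - 2.000000)/(0.098612 - (-0.306853))
       = 2.756792
Iteration 2:
  f(3.000000) = 0.098612
  f(2.756792) = 0.014068
  x_3 = 2.756792 - 0.014068×(2.756792 - 3.000000)/(0.014068 - 0.098612)
       = 2.716324
Iteration 3:
  f(2.756792) = 0.014068
  f(2.716324) = -0.000721
  x_4 = 2.716324 - (-0.000721)×(2.716324 - 2.756792)/(-0.000721 - 0.014068)
       = 2.718296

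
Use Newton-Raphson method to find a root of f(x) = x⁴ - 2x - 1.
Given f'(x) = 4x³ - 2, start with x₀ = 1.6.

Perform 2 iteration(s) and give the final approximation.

f(x) = x⁴ - 2x - 1
f'(x) = 4x³ - 2
x₀ = 1.6

Newton-Raphson formula: x_{n+1} = x_n - f(x_n)/f'(x_n)

Iteration 1:
  f(1.600000) = 2.353600
  f'(1.600000) = 14.384000
  x_1 = 1.600000 - 2.353600/14.384000 = 1.436374
Iteration 2:
  f(1.436374) = 0.383921
  f'(1.436374) = 9.853930
  x_2 = 1.436374 - 0.383921/9.853930 = 1.397413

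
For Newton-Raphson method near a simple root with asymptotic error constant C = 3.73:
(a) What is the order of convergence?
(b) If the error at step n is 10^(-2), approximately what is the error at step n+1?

(a) Newton-Raphson has quadratic (order 2) convergence near simple roots.
    This means |e_{n+1}| ≈ C|e_n|².

(b) With |e_n| = 10^(-2) and C = 3.73:
    |e_{n+1}| ≈ 3.73 × (10^(-2))² = 3.73 × 10^(-4)

(a) 2 (quadratic); (b) |e_{n+1}| ≈ 3.730e-04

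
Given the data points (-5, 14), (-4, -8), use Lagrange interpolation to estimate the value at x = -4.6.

Lagrange interpolation formula:
P(x) = Σ yᵢ × Lᵢ(x)
where Lᵢ(x) = Π_{j≠i} (x - xⱼ)/(xᵢ - xⱼ)

L_0(-4.6) = (-4.6 - (-4))/(-5 - (-4)) = 0.600000
L_1(-4.6) = (-4.6 - (-5))/(-4 - (-5)) = 0.400000

P(-4.6) = 14×L_0(-4.6) + (-8)×L_1(-4.6)
P(-4.6) = 5.200000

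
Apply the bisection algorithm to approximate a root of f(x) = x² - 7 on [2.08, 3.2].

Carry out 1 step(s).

f(x) = x² - 7
Initial interval: [2.08, 3.2]

Iteration 1:
  c_1 = (2.080000 + 3.200000)/2 = 2.640000
  f(c_1) = f(2.640000) = -0.030400
  f(a) × f(c) ≥ 0, new interval: [2.640000, 3.200000]

After 1 iteration(s), the approximation is c_1 = 2.640000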